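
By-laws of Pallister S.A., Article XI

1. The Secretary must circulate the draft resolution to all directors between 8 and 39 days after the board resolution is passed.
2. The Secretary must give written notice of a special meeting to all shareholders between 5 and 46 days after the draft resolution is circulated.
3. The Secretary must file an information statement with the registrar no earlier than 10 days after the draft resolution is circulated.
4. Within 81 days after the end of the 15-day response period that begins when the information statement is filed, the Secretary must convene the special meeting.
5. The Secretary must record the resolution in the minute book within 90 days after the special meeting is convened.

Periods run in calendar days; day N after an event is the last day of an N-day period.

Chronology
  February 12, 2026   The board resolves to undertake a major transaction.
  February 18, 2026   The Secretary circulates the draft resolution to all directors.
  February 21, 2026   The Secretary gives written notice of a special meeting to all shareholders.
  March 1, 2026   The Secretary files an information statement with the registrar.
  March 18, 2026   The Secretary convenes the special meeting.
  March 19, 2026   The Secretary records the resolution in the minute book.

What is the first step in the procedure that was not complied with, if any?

Step 1 — 8 and 39 days from February 12, 2026 (when the board resolution is passed) are February 20, 2026 and March 23, 2026 respectively; February 18, 2026 is 2 days too early.
The analysis stops there.

Step 1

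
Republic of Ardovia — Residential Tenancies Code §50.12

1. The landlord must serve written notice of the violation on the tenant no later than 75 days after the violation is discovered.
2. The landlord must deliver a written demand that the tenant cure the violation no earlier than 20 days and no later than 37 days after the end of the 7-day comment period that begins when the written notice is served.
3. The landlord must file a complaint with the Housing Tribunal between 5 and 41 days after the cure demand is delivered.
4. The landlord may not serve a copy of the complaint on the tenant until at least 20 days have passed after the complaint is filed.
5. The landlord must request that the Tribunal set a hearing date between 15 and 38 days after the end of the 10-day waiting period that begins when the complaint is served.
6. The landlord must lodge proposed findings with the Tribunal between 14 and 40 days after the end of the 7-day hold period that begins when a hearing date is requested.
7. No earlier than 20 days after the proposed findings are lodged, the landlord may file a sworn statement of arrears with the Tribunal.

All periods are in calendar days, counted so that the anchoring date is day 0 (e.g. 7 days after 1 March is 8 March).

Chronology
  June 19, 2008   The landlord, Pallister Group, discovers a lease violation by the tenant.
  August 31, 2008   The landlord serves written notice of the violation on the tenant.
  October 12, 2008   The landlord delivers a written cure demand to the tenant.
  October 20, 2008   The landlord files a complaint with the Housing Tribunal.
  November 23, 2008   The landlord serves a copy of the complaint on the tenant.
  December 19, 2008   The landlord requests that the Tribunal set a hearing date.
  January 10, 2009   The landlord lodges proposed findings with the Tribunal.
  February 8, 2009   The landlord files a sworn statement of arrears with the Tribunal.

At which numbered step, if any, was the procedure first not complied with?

(1) due by June 19, 2008 + 75 days = September 2, 2008; completed August 31, 2008, before the deadline.
(2) the permitted window runs from September 7, 2008 + 20 = September 27, 2008 to September 7, 2008 + 37 = October 14, 2008; October 12, 2008 falls inside that range.
(3) the permitted window runs from October 12, 2008 + 5 = October 17, 2008 to October 12, 2008 + 41 = November 22, 2008; done October 20, 2008 — within the window.
(4) permitted from October 20, 2008 + 20 days = November 9, 2008 onward; done November 23, 2008, after the minimum wait.
(5) the permitted window runs from December 3, 2008 + 15 = December 18, 2008 to December 3, 2008 + 38 = January 10, 2009; December 19, 2008 falls inside that range.
(6) the permitted window runs from December 26, 2008 + 14 = January 9, 2009 to December 26, 2008 + 40 = February 4, 2009; January 10, 2009 falls inside that range.
(7) permitted from January 10, 2009 + 20 days = January 30, 2009 onward; February 8, 2009 is on or after that date.

None — every step was satisfied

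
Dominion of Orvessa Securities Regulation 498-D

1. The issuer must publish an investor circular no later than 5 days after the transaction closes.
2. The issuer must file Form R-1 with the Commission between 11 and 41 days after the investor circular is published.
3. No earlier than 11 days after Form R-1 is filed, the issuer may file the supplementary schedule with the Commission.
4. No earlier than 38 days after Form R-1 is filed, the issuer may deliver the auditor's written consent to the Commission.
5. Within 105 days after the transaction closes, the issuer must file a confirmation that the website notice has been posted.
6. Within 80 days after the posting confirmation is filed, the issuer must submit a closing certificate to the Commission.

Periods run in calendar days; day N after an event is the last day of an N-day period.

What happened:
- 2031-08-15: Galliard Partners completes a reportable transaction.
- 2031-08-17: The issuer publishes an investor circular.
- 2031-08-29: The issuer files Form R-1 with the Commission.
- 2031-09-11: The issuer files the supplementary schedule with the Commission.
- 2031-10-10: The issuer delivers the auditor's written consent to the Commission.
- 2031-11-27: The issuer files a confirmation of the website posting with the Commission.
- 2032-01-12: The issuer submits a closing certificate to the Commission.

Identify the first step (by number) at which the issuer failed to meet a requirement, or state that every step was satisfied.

None — every step was satisfied

Step 1: 5 days after 2031-08-15 (when the transaction closes) is 2031-08-20; 2031-08-17 is within that limit.
Step 2: the window is 11–41 days after 2031-08-17 (when the investor circular is published), so 2031-08-28 through 2031-09-27; done 2031-08-29 — within the window.
Step 3: the earliest permitted date is 11 days after 2031-08-29 (when Form R-1 is filed), i.e. 2031-09-09; done 2031-09-11, after the minimum wait.
Step 4: the earliest permitted date is 38 days after 2031-08-29 (when Form R-1 is filed), i.e. 2031-10-06; done 2031-10-10, after the minimum wait.
Step 5: 105 days after 2031-08-15 (when the transaction closes) is 2031-11-28; completed 2031-11-27, before the deadline.
Step 6: 80 days after 2031-11-27 (when the posting confirmation is filed) is 2032-02-15; 2032-01-12 is within that limit.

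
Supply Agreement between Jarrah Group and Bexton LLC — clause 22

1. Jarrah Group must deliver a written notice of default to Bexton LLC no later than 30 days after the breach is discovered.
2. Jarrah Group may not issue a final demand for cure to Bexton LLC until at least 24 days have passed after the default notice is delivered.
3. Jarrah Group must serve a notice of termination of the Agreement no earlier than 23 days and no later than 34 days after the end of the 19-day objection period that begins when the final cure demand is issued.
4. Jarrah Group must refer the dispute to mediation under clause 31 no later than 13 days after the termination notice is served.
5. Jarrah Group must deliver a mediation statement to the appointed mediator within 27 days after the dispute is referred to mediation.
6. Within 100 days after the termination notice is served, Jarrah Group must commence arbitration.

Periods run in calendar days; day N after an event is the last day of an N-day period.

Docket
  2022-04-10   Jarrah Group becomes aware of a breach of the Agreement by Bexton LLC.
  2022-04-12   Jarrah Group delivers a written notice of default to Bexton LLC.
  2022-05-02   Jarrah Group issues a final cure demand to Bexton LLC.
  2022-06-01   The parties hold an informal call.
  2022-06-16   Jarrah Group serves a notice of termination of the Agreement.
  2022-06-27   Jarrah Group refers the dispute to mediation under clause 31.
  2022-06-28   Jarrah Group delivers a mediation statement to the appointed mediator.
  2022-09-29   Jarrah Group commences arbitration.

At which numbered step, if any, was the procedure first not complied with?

Step 1 — counting 30 days from 2022-04-10 (when the breach is discovered) gives a deadline of 2022-05-10; done 2022-04-12 — timely.
Step 2 — must wait 24 days from 2022-04-12 (when the default notice is delivered), so not before 2022-05-06; done 2022-05-02 — 4 days too early.

Step 2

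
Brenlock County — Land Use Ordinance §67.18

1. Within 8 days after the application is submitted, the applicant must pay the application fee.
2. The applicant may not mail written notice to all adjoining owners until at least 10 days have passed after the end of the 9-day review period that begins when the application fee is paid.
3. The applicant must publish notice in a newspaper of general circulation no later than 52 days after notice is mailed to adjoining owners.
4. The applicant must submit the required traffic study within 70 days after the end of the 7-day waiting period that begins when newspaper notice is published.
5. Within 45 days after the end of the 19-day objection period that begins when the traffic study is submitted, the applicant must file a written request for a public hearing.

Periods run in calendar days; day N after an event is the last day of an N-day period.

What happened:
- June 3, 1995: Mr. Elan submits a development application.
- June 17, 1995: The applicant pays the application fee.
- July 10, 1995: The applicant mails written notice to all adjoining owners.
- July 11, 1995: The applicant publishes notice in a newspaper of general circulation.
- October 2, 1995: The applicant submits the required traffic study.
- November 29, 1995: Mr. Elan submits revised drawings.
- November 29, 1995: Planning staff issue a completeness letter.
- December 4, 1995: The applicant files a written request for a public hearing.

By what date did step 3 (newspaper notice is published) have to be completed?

Step 3 runs from July 10, 1995, when notice is mailed to adjoining owners. 52 days after July 10, 1995 is August 31, 1995.

August 31, 1995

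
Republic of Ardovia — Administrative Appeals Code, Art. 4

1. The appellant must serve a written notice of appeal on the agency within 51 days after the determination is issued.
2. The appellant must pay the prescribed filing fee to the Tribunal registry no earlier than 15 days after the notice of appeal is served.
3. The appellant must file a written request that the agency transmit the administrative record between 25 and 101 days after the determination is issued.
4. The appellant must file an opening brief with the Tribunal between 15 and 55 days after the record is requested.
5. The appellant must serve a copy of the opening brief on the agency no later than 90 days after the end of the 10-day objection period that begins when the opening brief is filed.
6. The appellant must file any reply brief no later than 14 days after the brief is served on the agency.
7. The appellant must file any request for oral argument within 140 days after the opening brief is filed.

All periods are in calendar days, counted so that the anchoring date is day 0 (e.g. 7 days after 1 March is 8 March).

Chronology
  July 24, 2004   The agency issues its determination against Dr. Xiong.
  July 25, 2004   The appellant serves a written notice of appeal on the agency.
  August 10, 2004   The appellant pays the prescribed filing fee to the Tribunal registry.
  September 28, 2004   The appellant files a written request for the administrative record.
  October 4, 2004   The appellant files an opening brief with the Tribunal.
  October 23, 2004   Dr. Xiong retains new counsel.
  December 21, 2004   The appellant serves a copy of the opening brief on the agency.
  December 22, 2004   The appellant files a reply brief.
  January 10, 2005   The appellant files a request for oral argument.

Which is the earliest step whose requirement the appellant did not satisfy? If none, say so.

(1) due by July 24, 2004 + 51 days = September 13, 2004; completed July 25, 2004, before the deadline.
(2) permitted from July 25, 2004 + 15 days = August 9, 2004 onward; done August 10, 2004 — permitted.
(3) the permitted window runs from July 24, 2004 + 25 = August 18, 2004 to July 24, 2004 + 101 = November 2, 2004; done September 28, 2004 — within the window.
(4) the permitted window runs from September 28, 2004 + 15 = October 13, 2004 to September 28, 2004 + 55 = November 22, 2004; done October 4, 2004 — 9 days before the window opened.
The analysis stops there.

Step 4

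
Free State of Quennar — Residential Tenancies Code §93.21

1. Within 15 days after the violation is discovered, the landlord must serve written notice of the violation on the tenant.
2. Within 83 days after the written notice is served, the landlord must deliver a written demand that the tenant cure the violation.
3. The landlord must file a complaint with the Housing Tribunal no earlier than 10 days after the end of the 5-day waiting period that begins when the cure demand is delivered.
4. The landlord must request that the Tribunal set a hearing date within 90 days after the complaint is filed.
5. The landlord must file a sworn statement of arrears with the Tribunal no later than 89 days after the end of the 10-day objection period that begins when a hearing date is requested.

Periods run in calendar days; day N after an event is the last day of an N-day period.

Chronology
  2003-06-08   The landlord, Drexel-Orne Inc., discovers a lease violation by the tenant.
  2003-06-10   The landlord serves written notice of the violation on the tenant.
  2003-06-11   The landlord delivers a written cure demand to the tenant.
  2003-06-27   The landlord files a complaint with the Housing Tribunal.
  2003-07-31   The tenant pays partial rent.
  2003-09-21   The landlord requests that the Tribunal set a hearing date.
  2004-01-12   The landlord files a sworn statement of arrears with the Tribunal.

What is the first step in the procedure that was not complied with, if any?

Step 1: 15 days after 2003-06-08 (when the violation is discovered) is 2003-06-23; 2003-06-10 is within that limit.
Step 2: 83 days after 2003-06-10 (when the written notice is served) is 2003-09-01; done 2003-06-11 — timely.
Step 3: the earliest permitted date is 10 days after 2003-06-16 (end of the 5-day waiting period, which began when the cure demand is delivered on 2003-06-11), i.e. 2003-06-26; done 2003-06-27 — permitted.
Step 4: 90 days after 2003-06-27 (when the complaint is filed) is 2003-09-25; done 2003-09-21 — timely.
Step 5: 89 days after 2003-10-01 (end of the 10-day objection period, which began when a hearing date is requested on 2003-09-21) is 2003-12-29; 2004-01-12 misses that deadline by 14 days.
Later steps need not be reached.

Step 5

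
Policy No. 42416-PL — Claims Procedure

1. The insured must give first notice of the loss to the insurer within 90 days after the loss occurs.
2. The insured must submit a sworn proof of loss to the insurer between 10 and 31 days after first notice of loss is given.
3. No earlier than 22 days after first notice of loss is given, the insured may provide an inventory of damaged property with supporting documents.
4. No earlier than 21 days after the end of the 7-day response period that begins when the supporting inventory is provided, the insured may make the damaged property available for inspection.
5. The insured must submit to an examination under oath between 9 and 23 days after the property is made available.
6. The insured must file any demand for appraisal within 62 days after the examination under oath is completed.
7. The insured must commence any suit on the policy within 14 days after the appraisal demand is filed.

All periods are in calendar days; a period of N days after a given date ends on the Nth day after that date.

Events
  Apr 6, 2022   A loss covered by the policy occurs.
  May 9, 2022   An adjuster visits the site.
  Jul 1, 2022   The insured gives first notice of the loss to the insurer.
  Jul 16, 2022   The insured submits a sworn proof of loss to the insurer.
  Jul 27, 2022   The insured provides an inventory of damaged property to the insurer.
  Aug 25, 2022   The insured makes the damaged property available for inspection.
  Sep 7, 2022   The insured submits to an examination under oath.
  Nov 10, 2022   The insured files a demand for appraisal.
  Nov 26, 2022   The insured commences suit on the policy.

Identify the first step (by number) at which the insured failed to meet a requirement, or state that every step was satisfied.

Step 1: 90 days after Apr 6, 2022 (when the loss occurs) is Jul 5, 2022; Jul 1, 2022 is within that limit.
Step 2: the window is 10–31 days after Jul 1, 2022 (when first notice of loss is given), so Jul 11, 2022 through Aug 1, 2022; Jul 16, 2022 falls inside that range.
Step 3: the earliest permitted date is 22 days after Jul 1, 2022 (when first notice of loss is given), i.e. Jul 23, 2022; Jul 27, 2022 is on or after that date.
Step 4: the earliest permitted date is 21 days after Aug 3, 2022 (end of the 7-day response period, which began when the supporting inventory is provided on Jul 27, 2022), i.e. Aug 24, 2022; Aug 25, 2022 is on or after that date.
Step 5: the window is 9–23 days after Aug 25, 2022 (when the property is made available), so Sep 3, 2022 through Sep 17, 2022; Sep 7, 2022 falls inside that range.
Step 6: 62 days after Sep 7, 2022 (when the examination under oath is completed) is Nov 8, 2022; Nov 10, 2022 misses that deadline by 2 days.

Step 6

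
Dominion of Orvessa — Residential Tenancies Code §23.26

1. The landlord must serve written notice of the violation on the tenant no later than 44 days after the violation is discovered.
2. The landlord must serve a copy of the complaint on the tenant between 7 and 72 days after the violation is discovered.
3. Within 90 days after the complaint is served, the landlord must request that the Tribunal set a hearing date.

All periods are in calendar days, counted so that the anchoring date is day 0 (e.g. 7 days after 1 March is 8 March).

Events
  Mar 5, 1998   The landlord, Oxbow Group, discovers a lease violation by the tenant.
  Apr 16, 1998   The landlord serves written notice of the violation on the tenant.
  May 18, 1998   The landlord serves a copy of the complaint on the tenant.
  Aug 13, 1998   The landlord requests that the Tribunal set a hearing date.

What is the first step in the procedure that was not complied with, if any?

Step 1 — counting 44 days from Mar 5, 1998 (when the violation is discovered) gives a deadline of Apr 18, 1998; done Apr 16, 1998 — timely.
Step 2 — 7 and 72 days from Mar 5, 1998 (when the violation is discovered) are Mar 12, 1998 and May 16, 1998 respectively; done May 18, 1998 — 2 days after the window closed.
The procedure was therefore not followed at step 2.

Step 2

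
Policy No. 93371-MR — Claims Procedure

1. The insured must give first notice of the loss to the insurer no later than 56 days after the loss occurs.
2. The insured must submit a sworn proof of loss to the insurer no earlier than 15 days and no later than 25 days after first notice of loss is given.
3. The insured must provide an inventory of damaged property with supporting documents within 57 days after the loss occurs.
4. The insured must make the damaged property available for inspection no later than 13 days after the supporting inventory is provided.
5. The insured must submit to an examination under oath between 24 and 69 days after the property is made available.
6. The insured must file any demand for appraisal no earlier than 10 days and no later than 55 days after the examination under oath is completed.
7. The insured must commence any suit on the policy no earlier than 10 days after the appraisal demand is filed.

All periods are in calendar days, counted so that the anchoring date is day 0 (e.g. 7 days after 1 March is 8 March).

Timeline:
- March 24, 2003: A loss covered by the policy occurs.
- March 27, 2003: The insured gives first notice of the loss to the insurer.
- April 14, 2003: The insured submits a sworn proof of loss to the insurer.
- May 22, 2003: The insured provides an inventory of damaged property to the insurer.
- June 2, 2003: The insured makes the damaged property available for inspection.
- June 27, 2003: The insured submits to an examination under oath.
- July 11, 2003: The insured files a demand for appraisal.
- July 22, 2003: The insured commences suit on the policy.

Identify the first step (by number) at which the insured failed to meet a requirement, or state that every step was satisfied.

(1) due by March 24, 2003 + 56 days = May 19, 2003; completed March 27, 2003, before the deadline.
(2) the permitted window runs from March 27, 2003 + 15 = April 11, 2003 to March 27, 2003 + 25 = April 21, 2003; April 14, 2003 falls inside that range.
(3) due by March 24, 2003 + 57 days = May 20, 2003; May 22, 2003 misses that deadline by 2 days.

Step 3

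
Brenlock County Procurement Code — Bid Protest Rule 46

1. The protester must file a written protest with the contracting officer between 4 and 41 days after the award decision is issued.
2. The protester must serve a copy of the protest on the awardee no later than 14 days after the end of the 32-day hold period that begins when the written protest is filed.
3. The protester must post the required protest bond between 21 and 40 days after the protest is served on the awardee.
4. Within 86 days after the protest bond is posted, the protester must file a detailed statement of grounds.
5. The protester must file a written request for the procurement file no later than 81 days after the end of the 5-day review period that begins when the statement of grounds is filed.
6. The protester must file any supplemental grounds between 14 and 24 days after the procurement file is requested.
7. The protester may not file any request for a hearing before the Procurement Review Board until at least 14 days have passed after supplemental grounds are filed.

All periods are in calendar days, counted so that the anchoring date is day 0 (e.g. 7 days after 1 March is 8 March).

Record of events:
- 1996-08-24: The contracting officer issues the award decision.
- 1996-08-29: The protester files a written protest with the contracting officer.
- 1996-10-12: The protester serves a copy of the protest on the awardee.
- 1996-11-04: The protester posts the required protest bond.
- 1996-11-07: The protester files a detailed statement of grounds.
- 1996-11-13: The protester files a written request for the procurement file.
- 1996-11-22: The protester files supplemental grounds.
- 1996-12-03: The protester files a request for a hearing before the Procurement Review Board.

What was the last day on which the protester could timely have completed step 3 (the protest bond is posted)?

1996-11-21

Step 3 runs from 1996-10-12, when the protest is served on the awardee. The window is 21–40 days after 1996-10-12; it closes on 1996-11-21.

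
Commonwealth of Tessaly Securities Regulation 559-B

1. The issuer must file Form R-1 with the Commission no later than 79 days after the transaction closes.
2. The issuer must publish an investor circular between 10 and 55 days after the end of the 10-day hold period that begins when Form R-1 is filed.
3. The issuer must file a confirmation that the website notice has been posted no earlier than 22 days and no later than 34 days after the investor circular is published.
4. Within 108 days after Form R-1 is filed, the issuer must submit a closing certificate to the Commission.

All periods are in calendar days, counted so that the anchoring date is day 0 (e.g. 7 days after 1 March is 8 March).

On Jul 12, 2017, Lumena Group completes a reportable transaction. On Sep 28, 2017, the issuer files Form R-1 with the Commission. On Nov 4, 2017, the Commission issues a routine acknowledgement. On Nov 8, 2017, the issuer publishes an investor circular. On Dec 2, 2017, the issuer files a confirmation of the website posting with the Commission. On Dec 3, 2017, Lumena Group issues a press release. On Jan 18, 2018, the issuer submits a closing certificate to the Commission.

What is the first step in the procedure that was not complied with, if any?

Step 4

Step 1 — counting 79 days from Jul 12, 2017 (when the transaction closes) gives a deadline of Sep 29, 2017; Sep 28, 2017 is within that limit.
Step 2 — 10 and 55 days from Oct 8, 2017 (end of the 10-day hold period, which began when Form R-1 is filed on Sep 28, 2017) are Oct 18, 2017 and Dec 2, 2017 respectively; done Nov 8, 2017 — within the window.
Step 3 — 22 and 34 days from Nov 8, 2017 (when the investor circular is published) are Nov 30, 2017 and Dec 12, 2017 respectively; Dec 2, 2017 falls inside that range.
Step 4 — counting 108 days from Sep 28, 2017 (when Form R-1 is filed) gives a deadline of Jan 14, 2018; done Jan 18, 2018 — 4 days late.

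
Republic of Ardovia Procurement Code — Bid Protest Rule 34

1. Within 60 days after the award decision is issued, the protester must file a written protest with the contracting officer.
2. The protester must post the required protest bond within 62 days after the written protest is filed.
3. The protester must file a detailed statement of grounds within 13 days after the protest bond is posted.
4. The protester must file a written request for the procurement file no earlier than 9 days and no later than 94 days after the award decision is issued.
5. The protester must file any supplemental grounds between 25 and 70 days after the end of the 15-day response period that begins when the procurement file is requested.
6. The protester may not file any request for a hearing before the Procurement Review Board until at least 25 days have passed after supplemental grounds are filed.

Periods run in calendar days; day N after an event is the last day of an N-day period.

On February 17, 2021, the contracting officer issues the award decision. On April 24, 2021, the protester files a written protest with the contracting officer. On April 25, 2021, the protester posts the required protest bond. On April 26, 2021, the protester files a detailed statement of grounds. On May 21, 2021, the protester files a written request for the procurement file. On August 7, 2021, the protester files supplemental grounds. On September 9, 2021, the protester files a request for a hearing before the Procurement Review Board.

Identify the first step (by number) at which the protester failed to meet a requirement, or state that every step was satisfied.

Step 1 — counting 60 days from February 17, 2021 (when the award decision is issued) gives a deadline of April 18, 2021; done April 24, 2021 — 6 days late.

Step 1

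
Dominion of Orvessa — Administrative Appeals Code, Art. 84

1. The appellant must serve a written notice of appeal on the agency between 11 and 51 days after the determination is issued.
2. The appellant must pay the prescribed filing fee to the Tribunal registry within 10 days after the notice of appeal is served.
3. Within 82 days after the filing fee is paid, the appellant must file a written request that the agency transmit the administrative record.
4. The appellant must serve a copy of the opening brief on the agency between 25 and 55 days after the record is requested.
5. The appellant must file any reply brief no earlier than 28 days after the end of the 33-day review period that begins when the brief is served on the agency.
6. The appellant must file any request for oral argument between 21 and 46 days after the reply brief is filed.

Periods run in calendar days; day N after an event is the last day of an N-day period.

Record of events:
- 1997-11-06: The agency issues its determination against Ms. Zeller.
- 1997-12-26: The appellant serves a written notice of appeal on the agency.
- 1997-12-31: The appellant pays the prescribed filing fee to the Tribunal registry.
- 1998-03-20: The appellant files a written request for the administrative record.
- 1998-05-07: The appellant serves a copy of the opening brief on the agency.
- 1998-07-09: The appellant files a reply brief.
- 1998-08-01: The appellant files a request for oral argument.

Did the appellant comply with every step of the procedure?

Yes

(1) the permitted window runs from 1997-11-06 + 11 = 1997-11-17 to 1997-11-06 + 51 = 1997-12-27; 1997-12-26 falls inside that range.
(2) due by 1997-12-26 + 10 days = 1998-01-05; done 1997-12-31 — timely.
(3) due by 1997-12-31 + 82 days = 1998-03-23; done 1998-03-20 — timely.
(4) the permitted window runs from 1998-03-20 + 25 = 1998-04-14 to 1998-03-20 + 55 = 1998-05-14; done 1998-05-07, which is between those dates.
(5) permitted from 1998-06-09 + 28 days = 1998-07-07 onward; done 1998-07-09 — permitted.
(6) the permitted window runs from 1998-07-09 + 21 = 1998-07-30 to 1998-07-09 + 46 = 1998-08-24; done 1998-08-01 — within the window.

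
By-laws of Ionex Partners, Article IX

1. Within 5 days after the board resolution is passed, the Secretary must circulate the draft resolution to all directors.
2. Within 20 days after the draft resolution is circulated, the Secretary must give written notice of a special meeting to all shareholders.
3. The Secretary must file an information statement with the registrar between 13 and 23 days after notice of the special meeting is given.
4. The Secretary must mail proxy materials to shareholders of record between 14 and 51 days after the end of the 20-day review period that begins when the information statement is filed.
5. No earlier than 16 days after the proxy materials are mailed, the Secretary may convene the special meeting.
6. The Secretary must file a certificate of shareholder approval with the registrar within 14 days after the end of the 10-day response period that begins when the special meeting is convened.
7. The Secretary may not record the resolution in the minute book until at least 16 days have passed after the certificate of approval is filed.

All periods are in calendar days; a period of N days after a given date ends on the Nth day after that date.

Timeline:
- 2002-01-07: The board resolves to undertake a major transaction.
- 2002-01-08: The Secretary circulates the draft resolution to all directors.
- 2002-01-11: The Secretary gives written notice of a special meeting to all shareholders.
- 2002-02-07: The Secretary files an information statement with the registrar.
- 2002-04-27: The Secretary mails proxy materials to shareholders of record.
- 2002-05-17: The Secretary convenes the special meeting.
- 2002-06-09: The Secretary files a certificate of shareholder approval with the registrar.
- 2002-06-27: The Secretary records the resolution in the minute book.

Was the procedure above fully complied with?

(1) due by 2002-01-07 + 5 days = 2002-01-12; completed 2002-01-08, before the deadline.
(2) due by 2002-01-08 + 20 days = 2002-01-28; 2002-01-11 is within that limit.
(3) the permitted window runs from 2002-01-11 + 13 = 2002-01-24 to 2002-01-11 + 23 = 2002-02-03; done 2002-02-07 — 4 days after the window closed.
The analysis stops there.

No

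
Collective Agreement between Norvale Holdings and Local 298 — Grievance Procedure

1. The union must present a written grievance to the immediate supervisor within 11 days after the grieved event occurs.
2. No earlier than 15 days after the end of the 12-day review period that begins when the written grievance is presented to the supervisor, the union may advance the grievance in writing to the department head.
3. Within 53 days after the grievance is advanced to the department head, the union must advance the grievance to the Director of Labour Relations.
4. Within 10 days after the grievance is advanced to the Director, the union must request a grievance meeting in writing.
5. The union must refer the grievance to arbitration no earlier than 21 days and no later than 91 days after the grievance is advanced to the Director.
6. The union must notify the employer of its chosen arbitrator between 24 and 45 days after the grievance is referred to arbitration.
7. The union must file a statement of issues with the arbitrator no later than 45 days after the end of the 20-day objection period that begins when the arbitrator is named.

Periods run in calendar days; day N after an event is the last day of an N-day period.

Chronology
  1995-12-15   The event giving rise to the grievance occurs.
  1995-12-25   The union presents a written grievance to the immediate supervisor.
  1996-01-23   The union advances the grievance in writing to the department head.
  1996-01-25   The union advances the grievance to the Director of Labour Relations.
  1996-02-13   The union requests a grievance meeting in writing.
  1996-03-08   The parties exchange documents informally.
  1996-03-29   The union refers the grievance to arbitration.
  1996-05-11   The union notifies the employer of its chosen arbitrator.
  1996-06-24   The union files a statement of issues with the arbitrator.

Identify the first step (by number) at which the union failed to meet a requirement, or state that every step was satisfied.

Step 4

(1) due by 1995-12-15 + 11 days = 1995-12-26; completed 1995-12-25, before the deadline.
(2) permitted from 1996-01-06 + 15 days = 1996-01-21 onward; done 1996-01-23, after the minimum wait.
(3) due by 1996-01-23 + 53 days = 1996-03-16; done 1996-01-25 — timely.
(4) due by 1996-01-25 + 10 days = 1996-02-04; 1996-02-13 misses that deadline by 9 days.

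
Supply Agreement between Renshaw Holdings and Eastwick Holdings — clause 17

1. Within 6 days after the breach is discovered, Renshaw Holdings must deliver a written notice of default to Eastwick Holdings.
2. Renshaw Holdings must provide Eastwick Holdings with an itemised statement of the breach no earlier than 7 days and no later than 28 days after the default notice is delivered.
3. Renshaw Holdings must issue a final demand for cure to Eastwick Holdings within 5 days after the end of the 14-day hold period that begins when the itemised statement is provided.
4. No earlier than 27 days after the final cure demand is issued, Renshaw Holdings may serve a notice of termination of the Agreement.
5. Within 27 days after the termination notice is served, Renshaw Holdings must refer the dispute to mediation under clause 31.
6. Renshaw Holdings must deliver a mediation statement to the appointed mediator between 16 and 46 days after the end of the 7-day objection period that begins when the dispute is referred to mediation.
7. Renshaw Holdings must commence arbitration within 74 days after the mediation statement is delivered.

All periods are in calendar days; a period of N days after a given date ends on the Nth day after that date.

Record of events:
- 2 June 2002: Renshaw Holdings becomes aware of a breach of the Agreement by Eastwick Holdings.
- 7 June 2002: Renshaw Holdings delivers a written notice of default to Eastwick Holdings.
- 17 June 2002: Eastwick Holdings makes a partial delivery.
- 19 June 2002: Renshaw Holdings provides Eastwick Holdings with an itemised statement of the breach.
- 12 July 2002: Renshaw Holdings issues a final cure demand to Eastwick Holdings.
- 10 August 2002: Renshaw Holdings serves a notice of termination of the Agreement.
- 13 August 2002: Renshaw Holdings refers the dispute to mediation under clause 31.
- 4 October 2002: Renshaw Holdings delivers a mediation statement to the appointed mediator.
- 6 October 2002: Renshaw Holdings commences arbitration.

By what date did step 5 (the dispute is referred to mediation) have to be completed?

6 September 2002

Step 5 runs from 10 August 2002, when the termination notice is served. 27 days after 10 August 2002 is 6 September 2002.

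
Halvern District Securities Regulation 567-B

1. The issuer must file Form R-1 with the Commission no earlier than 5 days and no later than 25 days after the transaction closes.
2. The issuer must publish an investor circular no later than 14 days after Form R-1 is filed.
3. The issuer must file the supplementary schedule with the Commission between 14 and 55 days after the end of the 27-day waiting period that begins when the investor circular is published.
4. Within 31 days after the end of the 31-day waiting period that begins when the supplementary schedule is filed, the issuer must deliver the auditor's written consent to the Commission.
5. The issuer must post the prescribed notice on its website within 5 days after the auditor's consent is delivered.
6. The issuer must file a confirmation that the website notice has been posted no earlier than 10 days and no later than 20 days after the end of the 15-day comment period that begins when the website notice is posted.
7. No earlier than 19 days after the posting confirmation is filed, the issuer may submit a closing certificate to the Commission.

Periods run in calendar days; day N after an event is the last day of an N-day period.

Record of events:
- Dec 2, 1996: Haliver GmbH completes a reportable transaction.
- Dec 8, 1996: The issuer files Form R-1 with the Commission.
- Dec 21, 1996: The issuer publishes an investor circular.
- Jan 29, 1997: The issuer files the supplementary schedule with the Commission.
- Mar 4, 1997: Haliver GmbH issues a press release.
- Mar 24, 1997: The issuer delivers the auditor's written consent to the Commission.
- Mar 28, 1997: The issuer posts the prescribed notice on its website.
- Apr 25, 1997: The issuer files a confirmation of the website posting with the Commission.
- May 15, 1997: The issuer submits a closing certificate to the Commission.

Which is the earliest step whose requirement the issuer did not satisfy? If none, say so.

Step 1 — 5 and 25 days from Dec 2, 1996 (when the transaction closes) are Dec 7, 1996 and Dec 27, 1996 respectively; Dec 8, 1996 falls inside that range.
Step 2 — counting 14 days from Dec 8, 1996 (when Form R-1 is filed) gives a deadline of Dec 22, 1996; done Dec 21, 1996 — timely.
Step 3 — 14 and 55 days from Jan 17, 1997 (end of the 27-day waiting period, which began when the investor circular is published on Dec 21, 1996) are Jan 31, 1997 and Mar 13, 1997 respectively; Jan 29, 1997 is 2 days too early.
That is the first point of non-compliance.

Step 3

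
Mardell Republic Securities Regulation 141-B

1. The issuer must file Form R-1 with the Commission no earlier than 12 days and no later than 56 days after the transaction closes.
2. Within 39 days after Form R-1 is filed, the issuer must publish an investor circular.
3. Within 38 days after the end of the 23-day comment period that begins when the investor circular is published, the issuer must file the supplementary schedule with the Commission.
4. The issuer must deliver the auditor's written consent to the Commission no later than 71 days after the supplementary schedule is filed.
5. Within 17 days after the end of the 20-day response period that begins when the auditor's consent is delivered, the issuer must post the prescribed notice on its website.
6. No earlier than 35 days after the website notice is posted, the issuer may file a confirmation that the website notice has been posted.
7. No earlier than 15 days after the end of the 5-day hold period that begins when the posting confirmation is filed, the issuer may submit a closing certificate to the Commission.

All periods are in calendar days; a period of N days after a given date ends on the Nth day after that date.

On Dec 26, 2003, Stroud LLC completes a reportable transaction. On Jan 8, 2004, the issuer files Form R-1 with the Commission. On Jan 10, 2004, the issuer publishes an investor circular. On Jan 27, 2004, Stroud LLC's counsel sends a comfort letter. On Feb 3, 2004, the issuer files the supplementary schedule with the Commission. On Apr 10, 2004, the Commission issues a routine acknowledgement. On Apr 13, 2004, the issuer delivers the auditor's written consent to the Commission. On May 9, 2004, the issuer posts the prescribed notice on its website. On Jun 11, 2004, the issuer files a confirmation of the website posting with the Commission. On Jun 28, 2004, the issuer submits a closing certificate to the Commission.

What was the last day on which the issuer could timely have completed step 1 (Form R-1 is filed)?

Feb 20, 2004

Step 1 runs from Dec 26, 2003, when the transaction closes. The window is 12–56 days after Dec 26, 2003; it closes on Feb 20, 2004.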